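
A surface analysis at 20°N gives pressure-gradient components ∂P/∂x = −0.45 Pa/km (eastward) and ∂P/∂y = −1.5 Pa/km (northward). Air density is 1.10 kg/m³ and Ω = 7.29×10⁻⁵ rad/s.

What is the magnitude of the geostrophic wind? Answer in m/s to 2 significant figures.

29 m/s

Coriolis parameter at 20°N:
f = 2Ω sin φ = 2 × 7.29×10⁻⁵ × sin 20° = 4.99×10⁻⁵ s⁻¹
Component geostrophic relations (x east, y north):
u_g = −(1/(fρ)) ∂P/∂y,  v_g = (1/(fρ)) ∂P/∂x
u_g = −(−1.5×10⁻³)/(4.99×10⁻⁵ × 1.10) = 27.3 m/s;  v_g = (−0.45×10⁻³)/(4.99×10⁻⁵ × 1.10) = −8.20 m/s
|V_g| = √(u_g² + v_g²) = 28.5 m/s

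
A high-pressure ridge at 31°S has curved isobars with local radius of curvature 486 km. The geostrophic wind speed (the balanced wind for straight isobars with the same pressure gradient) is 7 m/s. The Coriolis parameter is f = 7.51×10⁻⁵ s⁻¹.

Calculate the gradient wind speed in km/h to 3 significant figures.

Around a high, pressure-gradient force acts outward with centrifugal, so Coriolis balances both:
fV = (1/ρ)|∂P/∂n| + V²/R  →  V² − fR·V + fR·V_g = 0
With fR = 7.51×10⁻⁵ × 486×10³ m = 36.5 m/s:
V = [fR − √((fR)² − 4 fR V_g)]/2 = [36.5 − √(36.5² − 4×36.5×7)]/2 = 9.44 m/s
Supergeostrophic (V > V_g = 7 m/s), as expected around a high.
Converting: 9.44 m/s × 3.6 = 34.0 km/h

34.0 km/h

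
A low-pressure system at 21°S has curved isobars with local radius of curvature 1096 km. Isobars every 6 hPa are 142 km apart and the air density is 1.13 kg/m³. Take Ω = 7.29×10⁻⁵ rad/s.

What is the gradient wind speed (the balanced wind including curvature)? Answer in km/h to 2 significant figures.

Coriolis parameter at 21°S:
f = 2Ω sin φ = 2 × 7.29×10⁻⁵ × sin 21° = 5.23×10⁻⁵ s⁻¹
Pressure gradient: |∂P/∂n| = 600 Pa / 142000 m = 4.23×10⁻³ Pa/m
Geostrophic speed: V_g = |∂P/∂n|/(fρ) = 4.23×10⁻³/(5.23×10⁻⁵ × 1.13) = 71.6 m/s
Around a low, centrifugal force acts outward with Coriolis, so pressure-gradient force balances both:
(1/ρ)|∂P/∂n| = fV + V²/R  →  V² + fR·V − fR·V_g = 0
With fR = 5.23×10⁻⁵ × 1096×10³ m = 57.3 m/s:
V = [−fR + √((fR)² + 4 fR V_g)]/2 = [−57.3 + √(57.3² + 4×57.3×71.6)]/2 = 41.5 m/s
Subgeostrophic (V < V_g = 71.6 m/s), as expected around a low.
Converting: 41.5 m/s × 3.6 = 150 km/h

150 km/h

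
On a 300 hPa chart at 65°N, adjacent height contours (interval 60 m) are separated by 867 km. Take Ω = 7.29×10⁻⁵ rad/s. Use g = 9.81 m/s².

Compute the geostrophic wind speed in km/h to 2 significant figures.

18 km/h

Coriolis parameter at 65°N:
f = 2Ω sin φ = 2 × 7.29×10⁻⁵ × sin 65° = 1.32×10⁻⁴ s⁻¹
Height gradient: |∂Z/∂n| = 60 m / 867000 m = 6.92×10⁻⁵
On a pressure surface, geostrophic balance gives V_g = (g/f)|∂Z/∂n|:
V_g = 9.81 × 6.92×10⁻⁵ / 1.32×10⁻⁴ = 5.14 m/s
Converting: 5.14 m/s × 3.6 = 18 km/h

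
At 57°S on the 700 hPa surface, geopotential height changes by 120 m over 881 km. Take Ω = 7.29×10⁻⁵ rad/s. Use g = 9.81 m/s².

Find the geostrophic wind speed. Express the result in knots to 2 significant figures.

Coriolis parameter at 57°S:
f = 2Ω sin φ = 2 × 7.29×10⁻⁵ × sin 57° = 1.22×10⁻⁴ s⁻¹
Height gradient: |∂Z/∂n| = 120 m / 881000 m = 1.36×10⁻⁴
On a pressure surface, geostrophic balance gives V_g = (g/f)|∂Z/∂n|:
V_g = 9.81 × 1.36×10⁻⁴ / 1.22×10⁻⁴ = 10.9 m/s
Converting: 10.9 m/s × 1.944 = 21 knots

21 knots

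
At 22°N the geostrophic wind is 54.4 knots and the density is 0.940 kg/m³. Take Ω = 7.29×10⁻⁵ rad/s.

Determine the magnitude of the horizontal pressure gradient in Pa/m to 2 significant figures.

Coriolis parameter at 22°N:
f = 2Ω sin φ = 2 × 7.29×10⁻⁵ × sin 22° = 5.46×10⁻⁵ s⁻¹
Wind speed in SI: 54.4 knots = 28.0 m/s
Geostrophic balance rearranged: |∂P/∂n| = f ρ V_g
|∂P/∂n| = 5.46×10⁻⁵ × 0.940 × 28.0 = 1.44×10⁻³ Pa/m

1.4×10⁻³ Pa/m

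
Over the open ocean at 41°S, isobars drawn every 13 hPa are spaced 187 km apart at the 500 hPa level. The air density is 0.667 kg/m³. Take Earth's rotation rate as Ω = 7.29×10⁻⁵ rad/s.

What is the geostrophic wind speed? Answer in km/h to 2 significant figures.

390 km/h

Coriolis parameter at 41°S:
f = 2Ω sin φ = 2 × 7.29×10⁻⁵ × sin 41° = 9.57×10⁻⁵ s⁻¹
Pressure gradient: |∂P/∂n| = 1300 Pa / 187000 m = 6.95×10⁻³ Pa/m
Geostrophic balance (pressure-gradient force = Coriolis force):
V_g = (1/(fρ)) |∂P/∂n| = 6.95×10⁻³ / (9.57×10⁻⁵ × 0.667) = 109 m/s
Converting: 109 m/s × 3.6 = 390 km/h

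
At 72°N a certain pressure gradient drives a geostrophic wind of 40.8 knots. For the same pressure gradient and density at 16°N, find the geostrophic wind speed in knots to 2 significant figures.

With the same pressure gradient and density, V_g ∝ 1/f ∝ 1/sin φ.
V₂ = V₁ · sin φ₁ / sin φ₂ = 40.8 × sin 72° / sin 16°
V₂ = 40.8 × 0.9511/0.2756 = 140 knots

140 knots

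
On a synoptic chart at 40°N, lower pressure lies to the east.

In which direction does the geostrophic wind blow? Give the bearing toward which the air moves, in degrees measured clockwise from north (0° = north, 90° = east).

The pressure-gradient force points toward the east (bearing 090°).
Geostrophic balance: in the Northern Hemisphere the Coriolis force deflects motion to the right, so the geostrophic wind blows 90° to the right of the pressure-gradient force (low pressure on the left).
Rotating 090° by 90° clockwise gives 180° — the wind blows toward the south.

180°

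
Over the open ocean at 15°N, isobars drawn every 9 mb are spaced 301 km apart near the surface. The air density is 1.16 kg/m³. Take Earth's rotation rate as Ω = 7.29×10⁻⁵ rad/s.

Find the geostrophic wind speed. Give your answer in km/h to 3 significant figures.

Coriolis parameter at 15°N:
f = 2Ω sin φ = 2 × 7.29×10⁻⁵ × sin 15° = 3.77×10⁻⁵ s⁻¹
Pressure gradient: |∂P/∂n| = 900 Pa / 301000 m = 2.99×10⁻³ Pa/m
Geostrophic balance (pressure-gradient force = Coriolis force):
V_g = (1/(fρ)) |∂P/∂n| = 2.99×10⁻³ / (3.77×10⁻⁵ × 1.16) = 68.3 m/s
Converting: 68.3 m/s × 3.6 = 246 km/h

246 km/h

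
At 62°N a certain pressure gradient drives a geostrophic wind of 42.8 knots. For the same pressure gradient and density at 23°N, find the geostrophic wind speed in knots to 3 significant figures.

96.7 knots

With the same pressure gradient and density, V_g ∝ 1/f ∝ 1/sin φ.
V₂ = V₁ · sin φ₁ / sin φ₂ = 42.8 × sin 62° / sin 23°
V₂ = 42.8 × 0.8829/0.3907 = 96.7 knots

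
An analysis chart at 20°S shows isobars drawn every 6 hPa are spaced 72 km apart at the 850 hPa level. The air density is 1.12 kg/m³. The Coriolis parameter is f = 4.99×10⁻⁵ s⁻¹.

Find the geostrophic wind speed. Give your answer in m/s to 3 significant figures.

149 m/s

Pressure gradient: |∂P/∂n| = 600 Pa / 72000 m = 8.33×10⁻³ Pa/m
Geostrophic balance (pressure-gradient force = Coriolis force):
V_g = (1/(fρ)) |∂P/∂n| = 8.33×10⁻³ / (4.99×10⁻⁵ × 1.12) = 149 m/s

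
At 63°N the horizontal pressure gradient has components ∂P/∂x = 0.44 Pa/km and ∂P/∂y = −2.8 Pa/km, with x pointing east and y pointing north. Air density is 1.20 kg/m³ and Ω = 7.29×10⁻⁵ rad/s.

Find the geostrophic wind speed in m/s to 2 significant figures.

18 m/s

Coriolis parameter at 63°N:
f = 2Ω sin φ = 2 × 7.29×10⁻⁵ × sin 63° = 1.30×10⁻⁴ s⁻¹
Component geostrophic relations (x east, y north):
u_g = −(1/(fρ)) ∂P/∂y,  v_g = (1/(fρ)) ∂P/∂x
u_g = −(−2.8×10⁻³)/(1.30×10⁻⁴ × 1.20) = 18.0 m/s;  v_g = (0.44×10⁻³)/(1.30×10⁻⁴ × 1.20) = 2.82 m/s
|V_g| = √(u_g² + v_g²) = 18.2 m/s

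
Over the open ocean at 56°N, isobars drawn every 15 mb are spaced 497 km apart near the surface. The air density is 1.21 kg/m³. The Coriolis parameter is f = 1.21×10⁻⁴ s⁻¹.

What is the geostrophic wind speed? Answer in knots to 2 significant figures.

40 knots

Pressure gradient: |∂P/∂n| = 1500 Pa / 497000 m = 3.02×10⁻³ Pa/m
Geostrophic balance (pressure-gradient force = Coriolis force):
V_g = (1/(fρ)) |∂P/∂n| = 3.02×10⁻³ / (1.21×10⁻⁴ × 1.21) = 20.6 m/s
Converting: 20.6 m/s × 1.944 = 40 knots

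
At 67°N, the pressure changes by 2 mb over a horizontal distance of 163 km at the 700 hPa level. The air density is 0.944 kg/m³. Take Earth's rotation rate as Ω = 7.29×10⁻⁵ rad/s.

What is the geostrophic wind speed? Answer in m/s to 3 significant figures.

9.68 m/s

Coriolis parameter at 67°N:
f = 2Ω sin φ = 2 × 7.29×10⁻⁵ × sin 67° = 1.34×10⁻⁴ s⁻¹
Pressure gradient: |∂P/∂n| = 200 Pa / 163000 m = 1.23×10⁻³ Pa/m
Geostrophic balance (pressure-gradient force = Coriolis force):
V_g = (1/(fρ)) |∂P/∂n| = 1.23×10⁻³ / (1.34×10⁻⁴ × 0.944) = 9.68 m/s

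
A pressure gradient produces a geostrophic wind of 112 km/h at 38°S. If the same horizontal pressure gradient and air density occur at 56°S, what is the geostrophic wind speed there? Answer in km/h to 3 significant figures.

With the same pressure gradient and density, V_g ∝ 1/f ∝ 1/sin φ.
V₂ = V₁ · sin φ₁ / sin φ₂ = 112 × sin 38° / sin 56°
V₂ = 112 × 0.6157/0.8290 = 83.2 km/h

83.2 km/h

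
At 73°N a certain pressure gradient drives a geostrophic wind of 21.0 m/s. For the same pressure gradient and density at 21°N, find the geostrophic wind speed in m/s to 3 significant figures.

With the same pressure gradient and density, V_g ∝ 1/f ∝ 1/sin φ.
V₂ = V₁ · sin φ₁ / sin φ₂ = 21.0 × sin 73° / sin 21°
V₂ = 21.0 × 0.9563/0.3584 = 56.0 m/s

56.0 m/s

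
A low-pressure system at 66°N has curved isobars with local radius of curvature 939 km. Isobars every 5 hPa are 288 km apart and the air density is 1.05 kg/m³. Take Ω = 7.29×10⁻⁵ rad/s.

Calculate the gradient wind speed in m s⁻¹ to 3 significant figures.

11.4 m s⁻¹

Coriolis parameter at 66°N:
f = 2Ω sin φ = 2 × 7.29×10⁻⁵ × sin 66° = 1.33×10⁻⁴ s⁻¹
Pressure gradient: |∂P/∂n| = 500 Pa / 288000 m = 1.74×10⁻³ Pa/m
Geostrophic speed: V_g = |∂P/∂n|/(fρ) = 1.74×10⁻³/(1.33×10⁻⁴ × 1.05) = 12.4 m/s
Around a low, centrifugal force acts outward with Coriolis, so pressure-gradient force balances both:
(1/ρ)|∂P/∂n| = fV + V²/R  →  V² + fR·V − fR·V_g = 0
With fR = 1.33×10⁻⁴ × 939×10³ m = 125 m/s:
V = [−fR + √((fR)² + 4 fR V_g)]/2 = [−125 + √(125² + 4×125×12.4)]/2 = 11.4 m/s
Subgeostrophic (V < V_g = 12.4 m/s), as expected around a low.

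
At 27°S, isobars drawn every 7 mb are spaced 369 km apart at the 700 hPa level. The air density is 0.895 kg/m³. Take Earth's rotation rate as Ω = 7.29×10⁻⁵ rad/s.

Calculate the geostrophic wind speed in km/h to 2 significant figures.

Coriolis parameter at 27°S:
f = 2Ω sin φ = 2 × 7.29×10⁻⁵ × sin 27° = 6.62×10⁻⁵ s⁻¹
Pressure gradient: |∂P/∂n| = 700 Pa / 369000 m = 1.90×10⁻³ Pa/m
Geostrophic balance (pressure-gradient force = Coriolis force):
V_g = (1/(fρ)) |∂P/∂n| = 1.90×10⁻³ / (6.62×10⁻⁵ × 0.895) = 32.0 m/s
Converting: 32.0 m/s × 3.6 = 120 km/h

120 km/h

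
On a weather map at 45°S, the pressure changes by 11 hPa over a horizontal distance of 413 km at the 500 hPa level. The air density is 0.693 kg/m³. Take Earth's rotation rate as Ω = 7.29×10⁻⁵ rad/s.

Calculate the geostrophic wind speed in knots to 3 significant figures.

72.5 knots

Coriolis parameter at 45°S:
f = 2Ω sin φ = 2 × 7.29×10⁻⁵ × sin 45° = 1.03×10⁻⁴ s⁻¹
Pressure gradient: |∂P/∂n| = 1100 Pa / 413000 m = 2.66×10⁻³ Pa/m
Geostrophic balance (pressure-gradient force = Coriolis force):
V_g = (1/(fρ)) |∂P/∂n| = 2.66×10⁻³ / (1.03×10⁻⁴ × 0.693) = 37.3 m/s
Converting: 37.3 m/s × 1.944 = 72.5 knots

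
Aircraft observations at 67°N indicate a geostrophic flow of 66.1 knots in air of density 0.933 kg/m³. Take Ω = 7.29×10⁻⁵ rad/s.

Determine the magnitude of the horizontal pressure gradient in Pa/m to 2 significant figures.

4.3×10⁻³ Pa/m

Coriolis parameter at 67°N:
f = 2Ω sin φ = 2 × 7.29×10⁻⁵ × sin 67° = 1.34×10⁻⁴ s⁻¹
Wind speed in SI: 66.1 knots = 34.0 m/s
Geostrophic balance rearranged: |∂P/∂n| = f ρ V_g
|∂P/∂n| = 1.34×10⁻⁴ × 0.933 × 34.0 = 4.26×10⁻³ Pa/m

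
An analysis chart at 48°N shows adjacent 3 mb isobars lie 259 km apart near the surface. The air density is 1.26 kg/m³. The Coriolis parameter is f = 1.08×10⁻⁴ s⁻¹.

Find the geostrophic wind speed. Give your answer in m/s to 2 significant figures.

Pressure gradient: |∂P/∂n| = 300 Pa / 259000 m = 1.16×10⁻³ Pa/m
Geostrophic balance (pressure-gradient force = Coriolis force):
V_g = (1/(fρ)) |∂P/∂n| = 1.16×10⁻³ / (1.08×10⁻⁴ × 1.26) = 8.51 m/s

8.5 m/s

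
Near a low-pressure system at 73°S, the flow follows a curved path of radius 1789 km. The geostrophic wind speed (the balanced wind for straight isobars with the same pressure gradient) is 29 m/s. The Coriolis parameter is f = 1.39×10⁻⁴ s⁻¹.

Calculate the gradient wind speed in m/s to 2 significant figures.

26 m/s

Around a low, centrifugal force acts outward with Coriolis, so pressure-gradient force balances both:
(1/ρ)|∂P/∂n| = fV + V²/R  →  V² + fR·V − fR·V_g = 0
With fR = 1.39×10⁻⁴ × 1789×10³ m = 249 m/s:
V = [−fR + √((fR)² + 4 fR V_g)]/2 = [−249 + √(249² + 4×249×29)]/2 = 26.2 m/s
Subgeostrophic (V < V_g = 29 m/s), as expected around a low.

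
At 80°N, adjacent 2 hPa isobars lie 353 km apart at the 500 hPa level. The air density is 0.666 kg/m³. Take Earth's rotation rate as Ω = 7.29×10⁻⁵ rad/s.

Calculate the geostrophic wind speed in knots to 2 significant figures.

Coriolis parameter at 80°N:
f = 2Ω sin φ = 2 × 7.29×10⁻⁵ × sin 80° = 1.44×10⁻⁴ s⁻¹
Pressure gradient: |∂P/∂n| = 200 Pa / 353000 m = 5.67×10⁻⁴ Pa/m
Geostrophic balance (pressure-gradient force = Coriolis force):
V_g = (1/(fρ)) |∂P/∂n| = 5.67×10⁻⁴ / (1.44×10⁻⁴ × 0.666) = 5.92 m/s
Converting: 5.92 m/s × 1.944 = 12 knots

12 knots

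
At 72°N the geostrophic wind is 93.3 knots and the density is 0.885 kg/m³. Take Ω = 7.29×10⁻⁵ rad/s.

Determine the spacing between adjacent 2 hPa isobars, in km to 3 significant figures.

Coriolis parameter at 72°N:
f = 2Ω sin φ = 2 × 7.29×10⁻⁵ × sin 72° = 1.39×10⁻⁴ s⁻¹
Wind speed in SI: 93.3 knots = 48.0 m/s
Geostrophic balance rearranged: |∂P/∂n| = f ρ V_g
|∂P/∂n| = 1.39×10⁻⁴ × 0.885 × 48.0 = 5.89×10⁻³ Pa/m
Isobar spacing: Δn = ΔP/|∂P/∂n| = 200 Pa / 5.89×10⁻³ Pa/m = 33955 m ≈ 34.0 km

34.0 km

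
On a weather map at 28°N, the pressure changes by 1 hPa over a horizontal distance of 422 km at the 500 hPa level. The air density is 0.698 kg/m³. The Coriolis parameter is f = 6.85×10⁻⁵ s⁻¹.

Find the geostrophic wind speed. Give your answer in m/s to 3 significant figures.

4.96 m/s

Pressure gradient: |∂P/∂n| = 100 Pa / 422000 m = 2.37×10⁻⁴ Pa/m
Geostrophic balance (pressure-gradient force = Coriolis force):
V_g = (1/(fρ)) |∂P/∂n| = 2.37×10⁻⁴ / (6.85×10⁻⁵ × 0.698) = 4.96 m/s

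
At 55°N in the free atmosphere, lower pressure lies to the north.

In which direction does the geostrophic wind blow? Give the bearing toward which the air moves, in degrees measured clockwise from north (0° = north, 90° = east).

The pressure-gradient force points toward the north (bearing 000°).
Geostrophic balance: in the Northern Hemisphere the Coriolis force deflects motion to the right, so the geostrophic wind blows 90° to the right of the pressure-gradient force (low pressure on the left).
Rotating 000° by 90° clockwise gives 090° — the wind blows toward the east.

090°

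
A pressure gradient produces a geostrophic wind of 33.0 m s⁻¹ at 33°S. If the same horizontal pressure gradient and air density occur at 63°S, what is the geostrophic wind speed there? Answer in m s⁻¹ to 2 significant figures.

20 m s⁻¹

With the same pressure gradient and density, V_g ∝ 1/f ∝ 1/sin φ.
V₂ = V₁ · sin φ₁ / sin φ₂ = 33.0 × sin 33° / sin 63°
V₂ = 33.0 × 0.5446/0.8910 = 20 m s⁻¹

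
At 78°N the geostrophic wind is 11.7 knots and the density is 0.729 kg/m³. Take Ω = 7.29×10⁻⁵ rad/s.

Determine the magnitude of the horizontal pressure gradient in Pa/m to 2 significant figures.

6.3×10⁻⁴ Pa/m

Coriolis parameter at 78°N:
f = 2Ω sin φ = 2 × 7.29×10⁻⁵ × sin 78° = 1.43×10⁻⁴ s⁻¹
Wind speed in SI: 11.7 knots = 6.02 m/s
Geostrophic balance rearranged: |∂P/∂n| = f ρ V_g
|∂P/∂n| = 1.43×10⁻⁴ × 0.729 × 6.02 = 6.26×10⁻⁴ Pa/m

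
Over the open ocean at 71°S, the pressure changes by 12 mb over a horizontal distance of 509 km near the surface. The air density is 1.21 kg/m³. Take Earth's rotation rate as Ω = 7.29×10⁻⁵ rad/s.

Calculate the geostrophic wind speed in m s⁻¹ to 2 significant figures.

Coriolis parameter at 71°S:
f = 2Ω sin φ = 2 × 7.29×10⁻⁵ × sin 71° = 1.38×10⁻⁴ s⁻¹
Pressure gradient: |∂P/∂n| = 1200 Pa / 509000 m = 2.36×10⁻³ Pa/m
Geostrophic balance (pressure-gradient force = Coriolis force):
V_g = (1/(fρ)) |∂P/∂n| = 2.36×10⁻³ / (1.38×10⁻⁴ × 1.21) = 14.1 m/s

14 m s⁻¹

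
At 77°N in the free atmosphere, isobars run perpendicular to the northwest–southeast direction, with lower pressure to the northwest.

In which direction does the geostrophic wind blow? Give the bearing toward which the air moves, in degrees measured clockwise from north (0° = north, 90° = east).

045°

The pressure-gradient force points toward the northwest (bearing 315°).
Geostrophic balance: in the Northern Hemisphere the Coriolis force deflects motion to the right, so the geostrophic wind blows 90° to the right of the pressure-gradient force (low pressure on the left).
Rotating 315° by 90° clockwise gives 045° — the wind blows toward the northeast.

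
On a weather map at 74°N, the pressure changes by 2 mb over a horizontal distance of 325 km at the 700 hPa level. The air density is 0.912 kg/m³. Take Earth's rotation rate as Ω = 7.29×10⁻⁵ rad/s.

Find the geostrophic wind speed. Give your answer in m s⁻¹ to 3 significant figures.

Coriolis parameter at 74°N:
f = 2Ω sin φ = 2 × 7.29×10⁻⁵ × sin 74° = 1.40×10⁻⁴ s⁻¹
Pressure gradient: |∂P/∂n| = 200 Pa / 325000 m = 6.15×10⁻⁴ Pa/m
Geostrophic balance (pressure-gradient force = Coriolis force):
V_g = (1/(fρ)) |∂P/∂n| = 6.15×10⁻⁴ / (1.40×10⁻⁴ × 0.912) = 4.81 m/s

4.81 m s⁻¹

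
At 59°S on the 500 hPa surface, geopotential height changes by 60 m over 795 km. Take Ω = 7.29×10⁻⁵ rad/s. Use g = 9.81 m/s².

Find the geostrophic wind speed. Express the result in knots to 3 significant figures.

Coriolis parameter at 59°S:
f = 2Ω sin φ = 2 × 7.29×10⁻⁵ × sin 59° = 1.25×10⁻⁴ s⁻¹
Height gradient: |∂Z/∂n| = 60 m / 795000 m = 7.55×10⁻⁵
On a pressure surface, geostrophic balance gives V_g = (g/f)|∂Z/∂n|:
V_g = 9.81 × 7.55×10⁻⁵ / 1.25×10⁻⁴ = 5.92 m/s
Converting: 5.92 m/s × 1.944 = 11.5 knots

11.5 knots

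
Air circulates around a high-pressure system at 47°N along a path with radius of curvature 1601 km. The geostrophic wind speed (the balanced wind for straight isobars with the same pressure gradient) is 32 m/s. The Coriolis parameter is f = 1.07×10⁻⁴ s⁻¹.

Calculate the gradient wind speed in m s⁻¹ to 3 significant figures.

42.6 m s⁻¹

Around a high, pressure-gradient force acts outward with centrifugal, so Coriolis balances both:
fV = (1/ρ)|∂P/∂n| + V²/R  →  V² − fR·V + fR·V_g = 0
With fR = 1.07×10⁻⁴ × 1601×10³ m = 171 m/s:
V = [fR − √((fR)² − 4 fR V_g)]/2 = [171 − √(171² − 4×171×32)]/2 = 42.6 m/s
Supergeostrophic (V > V_g = 32 m/s), as expected around a high.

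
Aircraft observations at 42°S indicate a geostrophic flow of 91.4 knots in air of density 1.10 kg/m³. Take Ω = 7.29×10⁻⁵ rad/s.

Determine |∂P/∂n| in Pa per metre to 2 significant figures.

Coriolis parameter at 42°S:
f = 2Ω sin φ = 2 × 7.29×10⁻⁵ × sin 42° = 9.76×10⁻⁵ s⁻¹
Wind speed in SI: 91.4 knots = 47.0 m/s
Geostrophic balance rearranged: |∂P/∂n| = f ρ V_g
|∂P/∂n| = 9.76×10⁻⁵ × 1.10 × 47.0 = 5.05×10⁻³ Pa/m

5.0×10⁻³ Pa/m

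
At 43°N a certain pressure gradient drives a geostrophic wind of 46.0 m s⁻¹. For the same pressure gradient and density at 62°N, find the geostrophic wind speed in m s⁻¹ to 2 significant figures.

With the same pressure gradient and density, V_g ∝ 1/f ∝ 1/sin φ.
V₂ = V₁ · sin φ₁ / sin φ₂ = 46.0 × sin 43° / sin 62°
V₂ = 46.0 × 0.6820/0.8829 = 36 m s⁻¹

36 m s⁻¹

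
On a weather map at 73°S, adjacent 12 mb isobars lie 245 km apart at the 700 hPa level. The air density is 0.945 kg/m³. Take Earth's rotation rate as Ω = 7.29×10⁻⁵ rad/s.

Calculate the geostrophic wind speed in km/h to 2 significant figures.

Coriolis parameter at 73°S:
f = 2Ω sin φ = 2 × 7.29×10⁻⁵ × sin 73° = 1.39×10⁻⁴ s⁻¹
Pressure gradient: |∂P/∂n| = 1200 Pa / 245000 m = 4.90×10⁻³ Pa/m
Geostrophic balance (pressure-gradient force = Coriolis force):
V_g = (1/(fρ)) |∂P/∂n| = 4.90×10⁻³ / (1.39×10⁻⁴ × 0.945) = 37.2 m/s
Converting: 37.2 m/s × 3.6 = 130 km/h

130 km/h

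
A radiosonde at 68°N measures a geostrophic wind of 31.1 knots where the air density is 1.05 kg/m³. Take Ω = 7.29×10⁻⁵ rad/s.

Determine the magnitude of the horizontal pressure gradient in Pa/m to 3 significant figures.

2.27×10⁻³ Pa/m

Coriolis parameter at 68°N:
f = 2Ω sin φ = 2 × 7.29×10⁻⁵ × sin 68° = 1.35×10⁻⁴ s⁻¹
Wind speed in SI: 31.1 knots = 16.0 m/s
Geostrophic balance rearranged: |∂P/∂n| = f ρ V_g
|∂P/∂n| = 1.35×10⁻⁴ × 1.05 × 16.0 = 2.27×10⁻³ Pa/m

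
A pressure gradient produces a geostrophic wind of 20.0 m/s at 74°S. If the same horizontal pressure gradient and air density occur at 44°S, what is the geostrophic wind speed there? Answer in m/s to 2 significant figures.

With the same pressure gradient and density, V_g ∝ 1/f ∝ 1/sin φ.
V₂ = V₁ · sin φ₁ / sin φ₂ = 20.0 × sin 74° / sin 44°
V₂ = 20.0 × 0.9613/0.6947 = 28 m/s

28 m/s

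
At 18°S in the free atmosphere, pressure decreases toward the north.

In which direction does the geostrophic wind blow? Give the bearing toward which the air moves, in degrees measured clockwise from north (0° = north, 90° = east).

270°

The pressure-gradient force points toward the north (bearing 000°).
Geostrophic balance: in the Southern Hemisphere the Coriolis force deflects motion to the left, so the geostrophic wind blows 90° to the left of the pressure-gradient force (low pressure on the right).
Rotating 000° by 90° counterclockwise gives 270° — the wind blows toward the west.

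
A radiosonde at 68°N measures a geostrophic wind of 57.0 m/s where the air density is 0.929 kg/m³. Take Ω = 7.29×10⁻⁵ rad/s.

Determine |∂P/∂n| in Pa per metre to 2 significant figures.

Coriolis parameter at 68°N:
f = 2Ω sin φ = 2 × 7.29×10⁻⁵ × sin 68° = 1.35×10⁻⁴ s⁻¹
Geostrophic balance rearranged: |∂P/∂n| = f ρ V_g
|∂P/∂n| = 1.35×10⁻⁴ × 0.929 × 57.0 = 7.16×10⁻³ Pa/m

7.2×10⁻³ Pa/m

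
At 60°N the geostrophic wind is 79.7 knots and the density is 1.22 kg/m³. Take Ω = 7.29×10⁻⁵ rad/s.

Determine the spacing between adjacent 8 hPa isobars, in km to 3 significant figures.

127 km

Coriolis parameter at 60°N:
f = 2Ω sin φ = 2 × 7.29×10⁻⁵ × sin 60° = 1.26×10⁻⁴ s⁻¹
Wind speed in SI: 79.7 knots = 41.0 m/s
Geostrophic balance rearranged: |∂P/∂n| = f ρ V_g
|∂P/∂n| = 1.26×10⁻⁴ × 1.22 × 41.0 = 6.32×10⁻³ Pa/m
Isobar spacing: Δn = ΔP/|∂P/∂n| = 800 Pa / 6.32×10⁻³ Pa/m = 126662 m ≈ 127 km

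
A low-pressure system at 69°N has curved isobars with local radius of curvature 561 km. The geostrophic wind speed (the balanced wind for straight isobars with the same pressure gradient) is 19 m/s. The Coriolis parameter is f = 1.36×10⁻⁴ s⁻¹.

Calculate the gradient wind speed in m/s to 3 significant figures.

15.7 m/s

Around a low, centrifugal force acts outward with Coriolis, so pressure-gradient force balances both:
(1/ρ)|∂P/∂n| = fV + V²/R  →  V² + fR·V − fR·V_g = 0
With fR = 1.36×10⁻⁴ × 561×10³ m = 76.3 m/s:
V = [−fR + √((fR)² + 4 fR V_g)]/2 = [−76.3 + √(76.3² + 4×76.3×19)]/2 = 15.7 m/s
Subgeostrophic (V < V_g = 19 m/s), as expected around a low.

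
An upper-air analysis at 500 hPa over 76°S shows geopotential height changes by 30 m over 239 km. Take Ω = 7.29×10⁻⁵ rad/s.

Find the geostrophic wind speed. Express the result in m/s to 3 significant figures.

8.70 m/s

Coriolis parameter at 76°S:
f = 2Ω sin φ = 2 × 7.29×10⁻⁵ × sin 76° = 1.41×10⁻⁴ s⁻¹
Height gradient: |∂Z/∂n| = 30 m / 239000 m = 1.26×10⁻⁴
On a pressure surface, geostrophic balance gives V_g = (g/f)|∂Z/∂n|:
V_g = 9.81 × 1.26×10⁻⁴ / 1.41×10⁻⁴ = 8.70 m/s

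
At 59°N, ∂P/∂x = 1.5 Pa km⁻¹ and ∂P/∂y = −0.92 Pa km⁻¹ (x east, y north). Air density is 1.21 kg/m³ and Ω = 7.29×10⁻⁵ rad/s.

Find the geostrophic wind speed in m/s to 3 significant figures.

11.6 m/s

Coriolis parameter at 59°N:
f = 2Ω sin φ = 2 × 7.29×10⁻⁵ × sin 59° = 1.25×10⁻⁴ s⁻¹
Component geostrophic relations (x east, y north):
u_g = −(1/(fρ)) ∂P/∂y,  v_g = (1/(fρ)) ∂P/∂x
u_g = −(−0.92×10⁻³)/(1.25×10⁻⁴ × 1.21) = 6.08 m/s;  v_g = (1.5×10⁻³)/(1.25×10⁻⁴ × 1.21) = 9.92 m/s
|V_g| = √(u_g² + v_g²) = 11.6 m/s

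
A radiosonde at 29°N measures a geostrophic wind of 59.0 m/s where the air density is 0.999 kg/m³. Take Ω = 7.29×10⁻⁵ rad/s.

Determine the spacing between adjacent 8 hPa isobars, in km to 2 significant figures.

Coriolis parameter at 29°N:
f = 2Ω sin φ = 2 × 7.29×10⁻⁵ × sin 29° = 7.07×10⁻⁵ s⁻¹
Geostrophic balance rearranged: |∂P/∂n| = f ρ V_g
|∂P/∂n| = 7.07×10⁻⁵ × 0.999 × 59.0 = 4.17×10⁻³ Pa/m
Isobar spacing: Δn = ΔP/|∂P/∂n| = 800 Pa / 4.17×10⁻³ Pa/m = 192019 m ≈ 190 km

190 km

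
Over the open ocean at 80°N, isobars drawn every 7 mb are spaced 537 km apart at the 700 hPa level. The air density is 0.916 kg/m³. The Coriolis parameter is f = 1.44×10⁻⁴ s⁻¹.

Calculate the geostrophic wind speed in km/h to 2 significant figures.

Pressure gradient: |∂P/∂n| = 700 Pa / 537000 m = 1.30×10⁻³ Pa/m
Geostrophic balance (pressure-gradient force = Coriolis force):
V_g = (1/(fρ)) |∂P/∂n| = 1.30×10⁻³ / (1.44×10⁻⁴ × 0.916) = 9.88 m/s
Converting: 9.88 m/s × 3.6 = 36 km/h

36 km/h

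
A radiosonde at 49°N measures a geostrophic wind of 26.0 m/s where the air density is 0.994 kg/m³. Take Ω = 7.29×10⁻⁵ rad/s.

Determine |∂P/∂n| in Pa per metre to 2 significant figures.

Coriolis parameter at 49°N:
f = 2Ω sin φ = 2 × 7.29×10⁻⁵ × sin 49° = 1.10×10⁻⁴ s⁻¹
Geostrophic balance rearranged: |∂P/∂n| = f ρ V_g
|∂P/∂n| = 1.10×10⁻⁴ × 0.994 × 26.0 = 2.84×10⁻³ Pa/m

2.8×10⁻³ Pa/m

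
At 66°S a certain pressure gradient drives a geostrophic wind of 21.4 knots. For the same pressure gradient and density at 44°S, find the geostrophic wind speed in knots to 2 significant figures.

With the same pressure gradient and density, V_g ∝ 1/f ∝ 1/sin φ.
V₂ = V₁ · sin φ₁ / sin φ₂ = 21.4 × sin 66° / sin 44°
V₂ = 21.4 × 0.9135/0.6947 = 28 knots

28 knots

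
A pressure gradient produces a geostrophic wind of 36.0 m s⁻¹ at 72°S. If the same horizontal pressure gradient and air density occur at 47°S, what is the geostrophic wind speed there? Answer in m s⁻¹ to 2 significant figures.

47 m s⁻¹

With the same pressure gradient and density, V_g ∝ 1/f ∝ 1/sin φ.
V₂ = V₁ · sin φ₁ / sin φ₂ = 36.0 × sin 72° / sin 47°
V₂ = 36.0 × 0.9511/0.7314 = 47 m s⁻¹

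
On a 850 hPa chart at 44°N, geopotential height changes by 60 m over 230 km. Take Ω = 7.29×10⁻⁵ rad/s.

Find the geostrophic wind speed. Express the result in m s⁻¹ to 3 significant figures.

Coriolis parameter at 44°N:
f = 2Ω sin φ = 2 × 7.29×10⁻⁵ × sin 44° = 1.01×10⁻⁴ s⁻¹
Height gradient: |∂Z/∂n| = 60 m / 230000 m = 2.61×10⁻⁴
On a pressure surface, geostrophic balance gives V_g = (g/f)|∂Z/∂n|:
V_g = 9.81 × 2.61×10⁻⁴ / 1.01×10⁻⁴ = 25.3 m/s

25.3 m s⁻¹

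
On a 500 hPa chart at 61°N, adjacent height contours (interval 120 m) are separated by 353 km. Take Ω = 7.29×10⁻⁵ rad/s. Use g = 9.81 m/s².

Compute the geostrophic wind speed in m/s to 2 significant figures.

26 m/s

Coriolis parameter at 61°N:
f = 2Ω sin φ = 2 × 7.29×10⁻⁵ × sin 61° = 1.28×10⁻⁴ s⁻¹
Height gradient: |∂Z/∂n| = 120 m / 353000 m = 3.40×10⁻⁴
On a pressure surface, geostrophic balance gives V_g = (g/f)|∂Z/∂n|:
V_g = 9.81 × 3.40×10⁻⁴ / 1.28×10⁻⁴ = 26.2 m/s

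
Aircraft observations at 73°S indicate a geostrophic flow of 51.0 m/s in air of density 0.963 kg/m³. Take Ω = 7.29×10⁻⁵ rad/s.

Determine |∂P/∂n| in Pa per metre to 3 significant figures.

6.85×10⁻³ Pa/m

Coriolis parameter at 73°S:
f = 2Ω sin φ = 2 × 7.29×10⁻⁵ × sin 73° = 1.39×10⁻⁴ s⁻¹
Geostrophic balance rearranged: |∂P/∂n| = f ρ V_g
|∂P/∂n| = 1.39×10⁻⁴ × 0.963 × 51.0 = 6.85×10⁻³ Pa/m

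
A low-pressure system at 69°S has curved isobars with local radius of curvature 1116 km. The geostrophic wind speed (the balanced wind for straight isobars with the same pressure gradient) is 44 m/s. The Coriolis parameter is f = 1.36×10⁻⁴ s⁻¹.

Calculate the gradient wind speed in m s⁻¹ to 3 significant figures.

Around a low, centrifugal force acts outward with Coriolis, so pressure-gradient force balances both:
(1/ρ)|∂P/∂n| = fV + V²/R  →  V² + fR·V − fR·V_g = 0
With fR = 1.36×10⁻⁴ × 1116×10³ m = 152 m/s:
V = [−fR + √((fR)² + 4 fR V_g)]/2 = [−152 + √(152² + 4×152×44)]/2 = 35.6 m/s
Subgeostrophic (V < V_g = 44 m/s), as expected around a low.

35.6 m s⁻¹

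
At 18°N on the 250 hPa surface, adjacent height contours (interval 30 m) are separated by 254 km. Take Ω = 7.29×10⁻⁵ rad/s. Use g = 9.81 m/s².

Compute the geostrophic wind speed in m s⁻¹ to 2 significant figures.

Coriolis parameter at 18°N:
f = 2Ω sin φ = 2 × 7.29×10⁻⁵ × sin 18° = 4.51×10⁻⁵ s⁻¹
Height gradient: |∂Z/∂n| = 30 m / 254000 m = 1.18×10⁻⁴
On a pressure surface, geostrophic balance gives V_g = (g/f)|∂Z/∂n|:
V_g = 9.81 × 1.18×10⁻⁴ / 4.51×10⁻⁵ = 25.7 m/s

26 m s⁻¹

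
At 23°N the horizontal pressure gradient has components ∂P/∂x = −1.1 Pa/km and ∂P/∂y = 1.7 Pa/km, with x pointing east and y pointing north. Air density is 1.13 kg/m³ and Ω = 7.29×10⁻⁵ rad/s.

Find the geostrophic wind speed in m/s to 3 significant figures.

Coriolis parameter at 23°N:
f = 2Ω sin φ = 2 × 7.29×10⁻⁵ × sin 23° = 5.70×10⁻⁵ s⁻¹
Component geostrophic relations (x east, y north):
u_g = −(1/(fρ)) ∂P/∂y,  v_g = (1/(fρ)) ∂P/∂x
u_g = −(1.7×10⁻³)/(5.70×10⁻⁵ × 1.13) = −26.4 m/s;  v_g = (−1.1×10⁻³)/(5.70×10⁻⁵ × 1.13) = −17.1 m/s
|V_g| = √(u_g² + v_g²) = 31.5 m/s

31.5 m/s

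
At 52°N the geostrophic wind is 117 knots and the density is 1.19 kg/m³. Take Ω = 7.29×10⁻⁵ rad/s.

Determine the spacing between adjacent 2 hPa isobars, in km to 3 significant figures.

Coriolis parameter at 52°N:
f = 2Ω sin φ = 2 × 7.29×10⁻⁵ × sin 52° = 1.15×10⁻⁴ s⁻¹
Wind speed in SI: 117 knots = 60.2 m/s
Geostrophic balance rearranged: |∂P/∂n| = f ρ V_g
|∂P/∂n| = 1.15×10⁻⁴ × 1.19 × 60.2 = 8.23×10⁻³ Pa/m
Isobar spacing: Δn = ΔP/|∂P/∂n| = 200 Pa / 8.23×10⁻³ Pa/m = 24304 m ≈ 24.3 km

24.3 km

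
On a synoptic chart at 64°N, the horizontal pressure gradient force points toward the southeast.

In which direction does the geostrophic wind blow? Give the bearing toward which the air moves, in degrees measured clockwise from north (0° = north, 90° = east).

225°

The pressure-gradient force points toward the southeast (bearing 135°).
Geostrophic balance: in the Northern Hemisphere the Coriolis force deflects motion to the right, so the geostrophic wind blows 90° to the right of the pressure-gradient force (low pressure on the left).
Rotating 135° by 90° clockwise gives 225° — the wind blows toward the southwest.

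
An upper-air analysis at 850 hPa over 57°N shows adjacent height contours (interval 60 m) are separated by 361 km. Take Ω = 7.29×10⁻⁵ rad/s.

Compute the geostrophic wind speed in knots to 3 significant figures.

25.9 knots

Coriolis parameter at 57°N:
f = 2Ω sin φ = 2 × 7.29×10⁻⁵ × sin 57° = 1.22×10⁻⁴ s⁻¹
Height gradient: |∂Z/∂n| = 60 m / 361000 m = 1.66×10⁻⁴
On a pressure surface, geostrophic balance gives V_g = (g/f)|∂Z/∂n|:
V_g = 9.81 × 1.66×10⁻⁴ / 1.22×10⁻⁴ = 13.3 m/s
Converting: 13.3 m/s × 1.944 = 25.9 knots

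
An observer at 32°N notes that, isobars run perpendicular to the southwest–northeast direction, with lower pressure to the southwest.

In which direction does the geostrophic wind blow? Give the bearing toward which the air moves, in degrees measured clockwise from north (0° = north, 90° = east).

315°

The pressure-gradient force points toward the southwest (bearing 225°).
Geostrophic balance: in the Northern Hemisphere the Coriolis force deflects motion to the right, so the geostrophic wind blows 90° to the right of the pressure-gradient force (low pressure on the left).
Rotating 225° by 90° clockwise gives 315° — the wind blows toward the northwest.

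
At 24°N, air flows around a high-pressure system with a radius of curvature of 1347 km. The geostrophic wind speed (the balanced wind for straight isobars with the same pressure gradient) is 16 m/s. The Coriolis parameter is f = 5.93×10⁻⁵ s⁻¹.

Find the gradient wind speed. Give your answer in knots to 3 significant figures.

43.0 knots

Around a high, pressure-gradient force acts outward with centrifugal, so Coriolis balances both:
fV = (1/ρ)|∂P/∂n| + V²/R  →  V² − fR·V + fR·V_g = 0
With fR = 5.93×10⁻⁵ × 1347×10³ m = 79.9 m/s:
V = [fR − √((fR)² − 4 fR V_g)]/2 = [79.9 − √(79.9² − 4×79.9×16)]/2 = 22.1 m/s
Supergeostrophic (V > V_g = 16 m/s), as expected around a high.
Converting: 22.1 m/s × 1.944 = 43.0 knots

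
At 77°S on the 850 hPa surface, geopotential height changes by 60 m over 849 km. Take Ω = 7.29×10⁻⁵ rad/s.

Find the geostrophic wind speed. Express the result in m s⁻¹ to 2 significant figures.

4.9 m s⁻¹

Coriolis parameter at 77°S:
f = 2Ω sin φ = 2 × 7.29×10⁻⁵ × sin 77° = 1.42×10⁻⁴ s⁻¹
Height gradient: |∂Z/∂n| = 60 m / 849000 m = 7.07×10⁻⁵
On a pressure surface, geostrophic balance gives V_g = (g/f)|∂Z/∂n|:
V_g = 9.81 × 7.07×10⁻⁵ / 1.42×10⁻⁴ = 4.88 m/s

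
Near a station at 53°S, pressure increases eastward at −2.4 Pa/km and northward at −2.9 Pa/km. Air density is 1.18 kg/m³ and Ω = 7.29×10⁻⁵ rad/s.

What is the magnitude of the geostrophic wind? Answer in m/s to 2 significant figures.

Coriolis parameter at 53°S:
f = 2Ω sin φ = 2 × 7.29×10⁻⁵ × sin 53° = 1.16×10⁻⁴ s⁻¹
In the Southern Hemisphere f is negative: f = −1.16×10⁻⁴ s⁻¹.
Component geostrophic relations (x east, y north):
u_g = −(1/(fρ)) ∂P/∂y,  v_g = (1/(fρ)) ∂P/∂x
u_g = −(−2.9×10⁻³)/(−1.16×10⁻⁴ × 1.18) = −21.1 m/s;  v_g = (−2.4×10⁻³)/(−1.16×10⁻⁴ × 1.18) = 17.5 m/s
|V_g| = √(u_g² + v_g²) = 27.4 m/s

27 m/s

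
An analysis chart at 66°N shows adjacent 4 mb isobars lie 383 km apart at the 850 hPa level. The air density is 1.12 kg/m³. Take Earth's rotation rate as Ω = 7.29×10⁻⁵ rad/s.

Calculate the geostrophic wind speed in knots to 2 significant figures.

14 knots

Coriolis parameter at 66°N:
f = 2Ω sin φ = 2 × 7.29×10⁻⁵ × sin 66° = 1.33×10⁻⁴ s⁻¹
Pressure gradient: |∂P/∂n| = 400 Pa / 383000 m = 1.04×10⁻³ Pa/m
Geostrophic balance (pressure-gradient force = Coriolis force):
V_g = (1/(fρ)) |∂P/∂n| = 1.04×10⁻³ / (1.33×10⁻⁴ × 1.12) = 7.00 m/s
Converting: 7.00 m/s × 1.944 = 14 knots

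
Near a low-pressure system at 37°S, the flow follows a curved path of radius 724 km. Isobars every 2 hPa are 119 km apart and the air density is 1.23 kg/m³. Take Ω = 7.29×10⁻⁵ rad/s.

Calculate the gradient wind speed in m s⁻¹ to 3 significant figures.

12.9 m s⁻¹

Coriolis parameter at 37°S:
f = 2Ω sin φ = 2 × 7.29×10⁻⁵ × sin 37° = 8.77×10⁻⁵ s⁻¹
Pressure gradient: |∂P/∂n| = 200 Pa / 119000 m = 1.68×10⁻³ Pa/m
Geostrophic speed: V_g = |∂P/∂n|/(fρ) = 1.68×10⁻³/(8.77×10⁻⁵ × 1.23) = 15.6 m/s
Around a low, centrifugal force acts outward with Coriolis, so pressure-gradient force balances both:
(1/ρ)|∂P/∂n| = fV + V²/R  →  V² + fR·V − fR·V_g = 0
With fR = 8.77×10⁻⁵ × 724×10³ m = 63.5 m/s:
V = [−fR + √((fR)² + 4 fR V_g)]/2 = [−63.5 + √(63.5² + 4×63.5×15.6)]/2 = 12.9 m/s
Subgeostrophic (V < V_g = 15.6 m/s), as expected around a low.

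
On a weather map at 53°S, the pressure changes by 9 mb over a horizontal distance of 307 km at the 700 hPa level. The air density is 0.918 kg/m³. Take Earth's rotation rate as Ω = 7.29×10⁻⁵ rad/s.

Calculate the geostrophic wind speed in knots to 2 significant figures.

Coriolis parameter at 53°S:
f = 2Ω sin φ = 2 × 7.29×10⁻⁵ × sin 53° = 1.16×10⁻⁴ s⁻¹
Pressure gradient: |∂P/∂n| = 900 Pa / 307000 m = 2.93×10⁻³ Pa/m
Geostrophic balance (pressure-gradient force = Coriolis force):
V_g = (1/(fρ)) |∂P/∂n| = 2.93×10⁻³ / (1.16×10⁻⁴ × 0.918) = 27.4 m/s
Converting: 27.4 m/s × 1.944 = 53 knots

53 knots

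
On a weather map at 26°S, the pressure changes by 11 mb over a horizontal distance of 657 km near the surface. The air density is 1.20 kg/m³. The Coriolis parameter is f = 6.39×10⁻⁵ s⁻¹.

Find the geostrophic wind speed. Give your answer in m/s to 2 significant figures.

22 m/s

Pressure gradient: |∂P/∂n| = 1100 Pa / 657000 m = 1.67×10⁻³ Pa/m
Geostrophic balance (pressure-gradient force = Coriolis force):
V_g = (1/(fρ)) |∂P/∂n| = 1.67×10⁻³ / (6.39×10⁻⁵ × 1.20) = 21.8 m/s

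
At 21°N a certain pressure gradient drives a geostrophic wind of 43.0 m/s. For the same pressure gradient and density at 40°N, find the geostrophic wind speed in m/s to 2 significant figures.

24 m/s

With the same pressure gradient and density, V_g ∝ 1/f ∝ 1/sin φ.
V₂ = V₁ · sin φ₁ / sin φ₂ = 43.0 × sin 21° / sin 40°
V₂ = 43.0 × 0.3584/0.6428 = 24 m/s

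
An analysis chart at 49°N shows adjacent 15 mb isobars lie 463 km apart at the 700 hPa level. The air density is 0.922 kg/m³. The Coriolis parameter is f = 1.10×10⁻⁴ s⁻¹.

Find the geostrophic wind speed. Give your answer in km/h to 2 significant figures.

110 km/h

Pressure gradient: |∂P/∂n| = 1500 Pa / 463000 m = 3.24×10⁻³ Pa/m
Geostrophic balance (pressure-gradient force = Coriolis force):
V_g = (1/(fρ)) |∂P/∂n| = 3.24×10⁻³ / (1.10×10⁻⁴ × 0.922) = 31.9 m/s
Converting: 31.9 m/s × 3.6 = 110 km/h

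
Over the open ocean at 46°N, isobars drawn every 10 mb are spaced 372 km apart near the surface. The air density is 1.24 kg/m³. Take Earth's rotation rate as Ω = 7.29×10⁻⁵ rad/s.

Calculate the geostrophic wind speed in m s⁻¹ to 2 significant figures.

Coriolis parameter at 46°N:
f = 2Ω sin φ = 2 × 7.29×10⁻⁵ × sin 46° = 1.05×10⁻⁴ s⁻¹
Pressure gradient: |∂P/∂n| = 1000 Pa / 372000 m = 2.69×10⁻³ Pa/m
Geostrophic balance (pressure-gradient force = Coriolis force):
V_g = (1/(fρ)) |∂P/∂n| = 2.69×10⁻³ / (1.05×10⁻⁴ × 1.24) = 20.7 m/s

21 m s⁻¹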